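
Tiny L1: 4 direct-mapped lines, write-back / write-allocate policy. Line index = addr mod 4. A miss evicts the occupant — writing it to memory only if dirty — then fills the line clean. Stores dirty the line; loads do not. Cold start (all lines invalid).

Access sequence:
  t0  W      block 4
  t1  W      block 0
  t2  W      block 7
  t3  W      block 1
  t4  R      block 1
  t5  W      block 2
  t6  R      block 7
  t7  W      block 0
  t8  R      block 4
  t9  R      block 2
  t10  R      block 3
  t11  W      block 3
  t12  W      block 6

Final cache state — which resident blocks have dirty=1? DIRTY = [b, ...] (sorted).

  0 | W B4 → L0 miss [D]
  1 | W B0 → L0 miss wb→B4 [D]
  2 | W B7 → L3 miss [D]
  3 | W B1 → L1 miss [D]
  4 | R B1 → L1 hit [D]
  5 | W B2 → L2 miss [D]
  6 | R B7 → L3 hit [D]
  7 | W B0 → L0 hit [D]
  8 | R B4 → L0 miss wb→B0 [-]
  9 | R B2 → L2 hit [D]
  10 | R B3 → L3 miss wb→B7 [-]
  11 | W B3 → L3 hit [D]
  12 | W B6 → L2 miss wb→B2 [D]

DIRTY = [1, 3, 6]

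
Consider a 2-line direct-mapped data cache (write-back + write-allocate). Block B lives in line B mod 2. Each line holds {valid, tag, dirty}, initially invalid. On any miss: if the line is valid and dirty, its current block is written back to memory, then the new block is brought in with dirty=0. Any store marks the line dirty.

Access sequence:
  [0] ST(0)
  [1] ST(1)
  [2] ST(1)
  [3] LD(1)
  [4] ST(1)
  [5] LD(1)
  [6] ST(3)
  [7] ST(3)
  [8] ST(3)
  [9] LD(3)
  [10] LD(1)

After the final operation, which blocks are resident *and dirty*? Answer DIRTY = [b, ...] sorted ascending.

DIRTY = [0]

0: W B0 -> L0 miss  d=D]
1: W B1 -> L1 miss  d=D]
2: W B1 -> L1 hit  d=D]
3: R B1 -> L1 hit  d=D]
4: W B1 -> L1 hit  d=D]
5: R B1 -> L1 hit  d=D]
6: W B3 -> L1 miss wb->B1  d=D]
7: W B3 -> L1 hit  d=D]
8: W B3 -> L1 hit  d=D]
9: R B3 -> L1 hit  d=D]
10: R B1 -> L1 miss wb->B3  d=-]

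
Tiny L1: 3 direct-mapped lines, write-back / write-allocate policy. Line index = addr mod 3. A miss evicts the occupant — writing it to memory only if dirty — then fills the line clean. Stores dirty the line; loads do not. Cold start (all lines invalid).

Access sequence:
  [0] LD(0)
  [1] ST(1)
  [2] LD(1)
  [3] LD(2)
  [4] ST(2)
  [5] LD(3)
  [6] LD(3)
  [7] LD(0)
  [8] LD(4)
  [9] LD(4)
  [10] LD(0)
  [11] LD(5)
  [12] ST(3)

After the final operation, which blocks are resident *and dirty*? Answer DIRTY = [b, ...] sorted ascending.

0: R B0 → L0 miss [-]
1: W B1 → L1 miss [D]
2: R B1 → L1 hit [D]
3: R B2 → L2 miss [-]
4: W B2 → L2 hit [D]
5: R B3 → L0 miss [-]
6: R B3 → L0 hit [-]
7: R B0 → L0 miss [-]
8: R B4 → L1 miss wb→B1 [-]
9: R B4 → L1 hit [-]
10: R B0 → L0 hit [-]
11: R B5 → L2 miss wb→B2 [-]
12: W B3 → L0 miss [D]

DIRTY = [3]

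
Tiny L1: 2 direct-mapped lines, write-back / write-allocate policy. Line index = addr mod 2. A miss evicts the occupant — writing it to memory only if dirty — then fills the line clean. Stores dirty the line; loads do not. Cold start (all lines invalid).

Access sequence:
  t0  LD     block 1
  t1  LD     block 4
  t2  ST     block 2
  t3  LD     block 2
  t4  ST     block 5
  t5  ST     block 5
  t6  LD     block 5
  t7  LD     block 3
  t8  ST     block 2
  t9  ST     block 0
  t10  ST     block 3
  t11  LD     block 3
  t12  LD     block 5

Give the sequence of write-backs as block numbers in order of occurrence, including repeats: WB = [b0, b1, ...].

0: R B1 -> L1 miss  d=-]
1: R B4 -> L0 miss  d=-]
2: W B2 -> L0 miss  d=D]
3: R B2 -> L0 hit  d=D]
4: W B5 -> L1 miss  d=D]
5: W B5 -> L1 hit  d=D]
6: R B5 -> L1 hit  d=D]
7: R B3 -> L1 miss wb->B5  d=-]
8: W B2 -> L0 hit  d=D]
9: W B0 -> L0 miss wb->B2  d=D]
10: W B3 -> L1 hit  d=D]
11: R B3 -> L1 hit  d=D]
12: R B5 -> L1 miss wb->B3  d=-]

WB = [5, 2, 3]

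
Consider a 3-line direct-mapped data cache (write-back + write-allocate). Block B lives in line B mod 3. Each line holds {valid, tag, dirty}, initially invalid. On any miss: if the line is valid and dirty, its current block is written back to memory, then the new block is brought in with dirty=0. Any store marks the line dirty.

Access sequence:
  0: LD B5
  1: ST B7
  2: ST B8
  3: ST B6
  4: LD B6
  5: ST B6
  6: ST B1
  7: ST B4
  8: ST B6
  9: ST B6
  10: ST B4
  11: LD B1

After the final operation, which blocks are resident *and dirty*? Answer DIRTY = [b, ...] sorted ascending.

0: R B5 -> L2 miss  d=-]
1: W B7 -> L1 miss  d=D]
2: W B8 -> L2 miss  d=D]
3: W B6 -> L0 miss  d=D]
4: R B6 -> L0 hit  d=D]
5: W B6 -> L0 hit  d=D]
6: W B1 -> L1 miss wb->B7  d=D]
7: W B4 -> L1 miss wb->B1  d=D]
8: W B6 -> L0 hit  d=D]
9: W B6 -> L0 hit  d=D]
10: W B4 -> L1 hit  d=D]
11: R B1 -> L1 miss wb->B4  d=-]

DIRTY = [6, 8]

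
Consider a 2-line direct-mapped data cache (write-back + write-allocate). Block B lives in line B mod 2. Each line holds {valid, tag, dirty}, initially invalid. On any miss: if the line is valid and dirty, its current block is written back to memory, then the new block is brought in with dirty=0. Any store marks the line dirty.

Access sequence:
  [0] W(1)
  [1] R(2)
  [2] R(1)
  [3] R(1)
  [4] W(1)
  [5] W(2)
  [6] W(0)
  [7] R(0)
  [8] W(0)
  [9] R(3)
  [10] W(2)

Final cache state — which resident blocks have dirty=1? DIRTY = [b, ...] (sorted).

DIRTY = [2]

0: W B1 → L1 miss [D]
1: R B2 → L0 miss [-]
2: R B1 → L1 hit [D]
3: R B1 → L1 hit [D]
4: W B1 → L1 hit [D]
5: W B2 → L0 hit [D]
6: W B0 → L0 miss wb→B2 [D]
7: R B0 → L0 hit [D]
8: W B0 → L0 hit [D]
9: R B3 → L1 miss wb→B1 [-]
10: W B2 → L0 miss wb→B0 [D]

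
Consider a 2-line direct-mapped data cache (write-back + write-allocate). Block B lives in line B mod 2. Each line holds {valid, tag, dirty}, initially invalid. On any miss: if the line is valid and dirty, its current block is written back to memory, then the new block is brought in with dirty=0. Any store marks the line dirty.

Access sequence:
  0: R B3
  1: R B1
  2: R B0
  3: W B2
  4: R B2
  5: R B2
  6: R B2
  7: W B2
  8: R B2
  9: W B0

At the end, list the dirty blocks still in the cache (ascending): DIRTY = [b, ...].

DIRTY = [0]

0: R B3 → L1 miss [-]
1: R B1 → L1 miss [-]
2: R B0 → L0 miss [-]
3: W B2 → L0 miss [D]
4: R B2 → L0 hit [D]
5: R B2 → L0 hit [D]
6: R B2 → L0 hit [D]
7: W B2 → L0 hit [D]
8: R B2 → L0 hit [D]
9: W B0 → L0 miss wb→B2 [D]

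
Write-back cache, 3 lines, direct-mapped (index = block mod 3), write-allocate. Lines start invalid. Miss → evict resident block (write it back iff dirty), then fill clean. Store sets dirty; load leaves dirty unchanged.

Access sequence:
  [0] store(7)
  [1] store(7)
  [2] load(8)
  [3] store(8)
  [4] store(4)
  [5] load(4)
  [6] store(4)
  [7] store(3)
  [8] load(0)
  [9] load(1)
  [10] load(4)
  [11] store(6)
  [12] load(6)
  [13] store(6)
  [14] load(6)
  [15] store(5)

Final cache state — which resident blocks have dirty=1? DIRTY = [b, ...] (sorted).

0: W B7 → L1 miss [D]
1: W B7 → L1 hit [D]
2: R B8 → L2 miss [-]
3: W B8 → L2 hit [D]
4: W B4 → L1 miss wb→B7 [D]
5: R B4 → L1 hit [D]
6: W B4 → L1 hit [D]
7: W B3 → L0 miss [D]
8: R B0 → L0 miss wb→B3 [-]
9: R B1 → L1 miss wb→B4 [-]
10: R B4 → L1 miss [-]
11: W B6 → L0 miss [D]
12: R B6 → L0 hit [D]
13: W B6 → L0 hit [D]
14: R B6 → L0 hit [D]
15: W B5 → L2 miss wb→B8 [D]

DIRTY = [5, 6]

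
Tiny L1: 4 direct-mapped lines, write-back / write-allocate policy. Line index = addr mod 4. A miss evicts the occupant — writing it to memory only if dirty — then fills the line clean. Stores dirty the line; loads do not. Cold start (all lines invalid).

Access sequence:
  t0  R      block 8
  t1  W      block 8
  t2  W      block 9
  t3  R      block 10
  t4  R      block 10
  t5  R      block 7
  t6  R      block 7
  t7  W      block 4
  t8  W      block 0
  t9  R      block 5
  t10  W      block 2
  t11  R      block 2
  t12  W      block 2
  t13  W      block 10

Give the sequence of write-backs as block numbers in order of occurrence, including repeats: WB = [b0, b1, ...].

WB = [8, 4, 9, 2]

  0 | R B8 → L0 miss [-]
  1 | W B8 → L0 hit [D]
  2 | W B9 → L1 miss [D]
  3 | R B10 → L2 miss [-]
  4 | R B10 → L2 hit [-]
  5 | R B7 → L3 miss [-]
  6 | R B7 → L3 hit [-]
  7 | W B4 → L0 miss wb→B8 [D]
  8 | W B0 → L0 miss wb→B4 [D]
  9 | R B5 → L1 miss wb→B9 [-]
  10 | W B2 → L2 miss [D]
  11 | R B2 → L2 hit [D]
  12 | W B2 → L2 hit [D]
  13 | W B10 → L2 miss wb→B2 [D]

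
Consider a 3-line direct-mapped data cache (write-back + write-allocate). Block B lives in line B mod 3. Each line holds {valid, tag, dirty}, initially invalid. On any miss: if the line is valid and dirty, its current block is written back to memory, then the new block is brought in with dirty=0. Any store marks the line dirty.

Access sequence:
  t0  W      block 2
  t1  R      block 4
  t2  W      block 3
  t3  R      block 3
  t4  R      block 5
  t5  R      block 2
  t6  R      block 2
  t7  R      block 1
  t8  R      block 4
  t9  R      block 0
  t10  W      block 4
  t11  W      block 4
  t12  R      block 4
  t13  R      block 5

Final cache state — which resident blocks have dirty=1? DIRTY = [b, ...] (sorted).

0: W B2 → L2 miss [D]
1: R B4 → L1 miss [-]
2: W B3 → L0 miss [D]
3: R B3 → L0 hit [D]
4: R B5 → L2 miss wb→B2 [-]
5: R B2 → L2 miss [-]
6: R B2 → L2 hit [-]
7: R B1 → L1 miss [-]
8: R B4 → L1 miss [-]
9: R B0 → L0 miss wb→B3 [-]
10: W B4 → L1 hit [D]
11: W B4 → L1 hit [D]
12: R B4 → L1 hit [D]
13: R B5 → L2 miss [-]

DIRTY = [4]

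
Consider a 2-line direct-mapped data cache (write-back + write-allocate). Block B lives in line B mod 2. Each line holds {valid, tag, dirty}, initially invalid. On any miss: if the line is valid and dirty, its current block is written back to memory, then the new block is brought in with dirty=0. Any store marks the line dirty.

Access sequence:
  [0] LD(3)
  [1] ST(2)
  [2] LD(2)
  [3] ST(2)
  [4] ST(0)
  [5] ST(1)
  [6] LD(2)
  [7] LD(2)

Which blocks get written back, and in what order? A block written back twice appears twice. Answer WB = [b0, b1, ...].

WB = [2, 0]

0: R B3 → L1 miss [-]
1: W B2 → L0 miss [D]
2: R B2 → L0 hit [D]
3: W B2 → L0 hit [D]
4: W B0 → L0 miss wb→B2 [D]
5: W B1 → L1 miss [D]
6: R B2 → L0 miss wb→B0 [-]
7: R B2 → L0 hit [-]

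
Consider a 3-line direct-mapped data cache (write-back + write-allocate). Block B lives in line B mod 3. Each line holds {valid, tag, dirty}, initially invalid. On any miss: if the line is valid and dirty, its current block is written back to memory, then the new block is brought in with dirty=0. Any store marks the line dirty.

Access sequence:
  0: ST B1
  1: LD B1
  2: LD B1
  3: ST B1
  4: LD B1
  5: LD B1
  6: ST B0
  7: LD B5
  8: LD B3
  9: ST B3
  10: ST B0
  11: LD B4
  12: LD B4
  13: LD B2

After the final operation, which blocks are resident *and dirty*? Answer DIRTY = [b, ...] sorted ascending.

DIRTY = [0]

  0 | W B1 → L1 miss [D]
  1 | R B1 → L1 hit [D]
  2 | R B1 → L1 hit [D]
  3 | W B1 → L1 hit [D]
  4 | R B1 → L1 hit [D]
  5 | R B1 → L1 hit [D]
  6 | W B0 → L0 miss [D]
  7 | R B5 → L2 miss [-]
  8 | R B3 → L0 miss wb→B0 [-]
  9 | W B3 → L0 hit [D]
  10 | W B0 → L0 miss wb→B3 [D]
  11 | R B4 → L1 miss wb→B1 [-]
  12 | R B4 → L1 hit [-]
  13 | R B2 → L2 miss [-]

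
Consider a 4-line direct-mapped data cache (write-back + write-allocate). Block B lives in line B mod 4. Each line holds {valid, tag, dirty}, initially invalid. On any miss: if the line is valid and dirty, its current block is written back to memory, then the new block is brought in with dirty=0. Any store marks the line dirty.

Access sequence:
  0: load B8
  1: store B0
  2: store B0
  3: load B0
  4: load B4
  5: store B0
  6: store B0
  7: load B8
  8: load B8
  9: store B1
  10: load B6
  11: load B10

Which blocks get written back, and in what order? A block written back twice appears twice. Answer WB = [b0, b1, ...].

WB = [0, 0]

  0 | R B8 → L0 miss [-]
  1 | W B0 → L0 miss [D]
  2 | W B0 → L0 hit [D]
  3 | R B0 → L0 hit [D]
  4 | R B4 → L0 miss wb→B0 [-]
  5 | W B0 → L0 miss [D]
  6 | W B0 → L0 hit [D]
  7 | R B8 → L0 miss wb→B0 [-]
  8 | R B8 → L0 hit [-]
  9 | W B1 → L1 miss [D]
  10 | R B6 → L2 miss [-]
  11 | R B10 → L2 miss [-]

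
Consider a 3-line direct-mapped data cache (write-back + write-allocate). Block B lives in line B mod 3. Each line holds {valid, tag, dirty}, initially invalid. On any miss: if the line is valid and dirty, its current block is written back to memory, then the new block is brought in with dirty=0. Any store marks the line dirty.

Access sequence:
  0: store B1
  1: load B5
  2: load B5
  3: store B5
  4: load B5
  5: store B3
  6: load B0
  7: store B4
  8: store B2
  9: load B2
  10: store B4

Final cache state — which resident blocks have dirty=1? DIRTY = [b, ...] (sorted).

0: W B1 → L1 miss [D]
1: R B5 → L2 miss [-]
2: R B5 → L2 hit [-]
3: W B5 → L2 hit [D]
4: R B5 → L2 hit [D]
5: W B3 → L0 miss [D]
6: R B0 → L0 miss wb→B3 [-]
7: W B4 → L1 miss wb→B1 [D]
8: W B2 → L2 miss wb→B5 [D]
9: R B2 → L2 hit [D]
10: W B4 → L1 hit [D]

DIRTY = [2, 4]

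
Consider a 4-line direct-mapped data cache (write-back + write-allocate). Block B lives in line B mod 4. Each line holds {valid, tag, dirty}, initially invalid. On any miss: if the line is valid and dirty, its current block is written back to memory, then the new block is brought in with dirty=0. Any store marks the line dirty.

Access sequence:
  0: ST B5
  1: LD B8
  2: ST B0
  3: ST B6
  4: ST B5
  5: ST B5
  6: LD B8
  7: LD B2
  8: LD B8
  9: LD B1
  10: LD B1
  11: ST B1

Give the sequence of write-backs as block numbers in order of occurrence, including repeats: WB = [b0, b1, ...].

  0 | W B5 → L1 miss [D]
  1 | R B8 → L0 miss [-]
  2 | W B0 → L0 miss [D]
  3 | W B6 → L2 miss [D]
  4 | W B5 → L1 hit [D]
  5 | W B5 → L1 hit [D]
  6 | R B8 → L0 miss wb→B0 [-]
  7 | R B2 → L2 miss wb→B6 [-]
  8 | R B8 → L0 hit [-]
  9 | R B1 → L1 miss wb→B5 [-]
  10 | R B1 → L1 hit [-]
  11 | W B1 → L1 hit [D]

WB = [0, 6, 5]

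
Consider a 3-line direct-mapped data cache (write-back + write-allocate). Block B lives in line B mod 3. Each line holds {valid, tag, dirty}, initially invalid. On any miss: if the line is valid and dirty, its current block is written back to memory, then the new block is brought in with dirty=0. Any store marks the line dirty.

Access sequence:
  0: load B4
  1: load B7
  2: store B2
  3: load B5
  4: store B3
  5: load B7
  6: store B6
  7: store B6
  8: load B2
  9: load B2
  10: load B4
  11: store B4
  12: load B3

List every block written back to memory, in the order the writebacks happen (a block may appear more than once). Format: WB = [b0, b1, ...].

WB = [2, 3, 6]

  0 | R B4 → L1 miss [-]
  1 | R B7 → L1 miss [-]
  2 | W B2 → L2 miss [D]
  3 | R B5 → L2 miss wb→B2 [-]
  4 | W B3 → L0 miss [D]
  5 | R B7 → L1 hit [-]
  6 | W B6 → L0 miss wb→B3 [D]
  7 | W B6 → L0 hit [D]
  8 | R B2 → L2 miss [-]
  9 | R B2 → L2 hit [-]
  10 | R B4 → L1 miss [-]
  11 | W B4 → L1 hit [D]
  12 | R B3 → L0 miss wb→B6 [-]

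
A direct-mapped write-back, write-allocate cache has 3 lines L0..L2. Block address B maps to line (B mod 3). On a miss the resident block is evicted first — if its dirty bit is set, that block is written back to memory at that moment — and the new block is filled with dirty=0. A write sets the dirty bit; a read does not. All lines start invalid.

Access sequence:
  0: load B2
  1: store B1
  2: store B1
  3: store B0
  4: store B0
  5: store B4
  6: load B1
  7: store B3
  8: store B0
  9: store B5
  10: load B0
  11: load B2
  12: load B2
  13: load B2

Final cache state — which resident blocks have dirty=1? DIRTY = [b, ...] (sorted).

0: R B2 -> L2 miss  d=-]
1: W B1 -> L1 miss  d=D]
2: W B1 -> L1 hit  d=D]
3: W B0 -> L0 miss  d=D]
4: W B0 -> L0 hit  d=D]
5: W B4 -> L1 miss wb->B1  d=D]
6: R B1 -> L1 miss wb->B4  d=-]
7: W B3 -> L0 miss wb->B0  d=D]
8: W B0 -> L0 miss wb->B3  d=D]
9: W B5 -> L2 miss  d=D]
10: R B0 -> L0 hit  d=D]
11: R B2 -> L2 miss wb->B5  d=-]
12: R B2 -> L2 hit  d=-]
13: R B2 -> L2 hit  d=-]

DIRTY = [0]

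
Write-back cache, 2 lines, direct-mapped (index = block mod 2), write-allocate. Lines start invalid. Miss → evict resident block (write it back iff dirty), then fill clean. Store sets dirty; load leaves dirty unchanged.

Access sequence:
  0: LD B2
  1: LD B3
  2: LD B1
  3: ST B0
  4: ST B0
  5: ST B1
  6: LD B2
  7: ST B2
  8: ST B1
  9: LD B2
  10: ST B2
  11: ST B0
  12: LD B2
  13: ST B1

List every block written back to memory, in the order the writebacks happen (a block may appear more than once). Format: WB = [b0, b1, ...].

WB = [0, 2, 0]

0: R B2 -> L0 miss  d=-]
1: R B3 -> L1 miss  d=-]
2: R B1 -> L1 miss  d=-]
3: W B0 -> L0 miss  d=D]
4: W B0 -> L0 hit  d=D]
5: W B1 -> L1 hit  d=D]
6: R B2 -> L0 miss wb->B0  d=-]
7: W B2 -> L0 hit  d=D]
8: W B1 -> L1 hit  d=D]
9: R B2 -> L0 hit  d=D]
10: W B2 -> L0 hit  d=D]
11: W B0 -> L0 miss wb->B2  d=D]
12: R B2 -> L0 miss wb->B0  d=-]
13: W B1 -> L1 hit  d=D]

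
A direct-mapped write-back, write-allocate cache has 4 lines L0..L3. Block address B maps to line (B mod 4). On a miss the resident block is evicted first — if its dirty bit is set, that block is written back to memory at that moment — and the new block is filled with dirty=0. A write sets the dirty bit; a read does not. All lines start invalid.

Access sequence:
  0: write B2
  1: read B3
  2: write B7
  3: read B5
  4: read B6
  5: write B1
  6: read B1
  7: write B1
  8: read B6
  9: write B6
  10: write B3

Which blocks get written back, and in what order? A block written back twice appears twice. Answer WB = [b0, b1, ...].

0: W B2 -> L2 miss  d=D]
1: R B3 -> L3 miss  d=-]
2: W B7 -> L3 miss  d=D]
3: R B5 -> L1 miss  d=-]
4: R B6 -> L2 miss wb->B2  d=-]
5: W B1 -> L1 miss  d=D]
6: R B1 -> L1 hit  d=D]
7: W B1 -> L1 hit  d=D]
8: R B6 -> L2 hit  d=-]
9: W B6 -> L2 hit  d=D]
10: W B3 -> L3 miss wb->B7  d=D]

WB = [2, 7]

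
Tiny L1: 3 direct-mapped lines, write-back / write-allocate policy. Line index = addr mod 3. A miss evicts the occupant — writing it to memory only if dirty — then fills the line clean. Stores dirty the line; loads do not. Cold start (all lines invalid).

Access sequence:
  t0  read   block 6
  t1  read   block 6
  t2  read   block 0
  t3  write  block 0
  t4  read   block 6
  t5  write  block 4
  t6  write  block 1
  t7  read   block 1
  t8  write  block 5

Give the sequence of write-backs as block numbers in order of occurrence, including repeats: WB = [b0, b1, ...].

WB = [0, 4]

0: R B6 → L0 miss [-]
1: R B6 → L0 hit [-]
2: R B0 → L0 miss [-]
3: W B0 → L0 hit [D]
4: R B6 → L0 miss wb→B0 [-]
5: W B4 → L1 miss [D]
6: W B1 → L1 miss wb→B4 [D]
7: R B1 → L1 hit [D]
8: W B5 → L2 miss [D]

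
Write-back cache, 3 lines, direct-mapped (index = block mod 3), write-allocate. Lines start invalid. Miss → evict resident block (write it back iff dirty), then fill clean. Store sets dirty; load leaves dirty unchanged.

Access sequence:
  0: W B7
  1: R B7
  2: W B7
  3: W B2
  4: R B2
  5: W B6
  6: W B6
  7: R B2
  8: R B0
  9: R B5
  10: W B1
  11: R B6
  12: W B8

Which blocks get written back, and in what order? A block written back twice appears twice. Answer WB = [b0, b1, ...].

WB = [6, 2, 7]

  0 | W B7 → L1 miss [D]
  1 | R B7 → L1 hit [D]
  2 | W B7 → L1 hit [D]
  3 | W B2 → L2 miss [D]
  4 | R B2 → L2 hit [D]
  5 | W B6 → L0 miss [D]
  6 | W B6 → L0 hit [D]
  7 | R B2 → L2 hit [D]
  8 | R B0 → L0 miss wb→B6 [-]
  9 | R B5 → L2 miss wb→B2 [-]
  10 | W B1 → L1 miss wb→B7 [D]
  11 | R B6 → L0 miss [-]
  12 | W B8 → L2 miss [D]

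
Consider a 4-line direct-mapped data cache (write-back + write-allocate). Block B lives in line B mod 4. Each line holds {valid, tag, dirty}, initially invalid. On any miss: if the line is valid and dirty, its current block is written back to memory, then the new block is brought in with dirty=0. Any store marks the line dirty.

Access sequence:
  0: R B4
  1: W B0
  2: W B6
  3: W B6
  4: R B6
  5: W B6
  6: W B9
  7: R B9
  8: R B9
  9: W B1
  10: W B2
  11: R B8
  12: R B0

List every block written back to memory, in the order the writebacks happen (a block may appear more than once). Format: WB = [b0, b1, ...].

0: R B4 → L0 miss [-]
1: W B0 → L0 miss [D]
2: W B6 → L2 miss [D]
3: W B6 → L2 hit [D]
4: R B6 → L2 hit [D]
5: W B6 → L2 hit [D]
6: W B9 → L1 miss [D]
7: R B9 → L1 hit [D]
8: R B9 → L1 hit [D]
9: W B1 → L1 miss wb→B9 [D]
10: W B2 → L2 miss wb→B6 [D]
11: R B8 → L0 miss wb→B0 [-]
12: R B0 → L0 miss [-]

WB = [9, 6, 0]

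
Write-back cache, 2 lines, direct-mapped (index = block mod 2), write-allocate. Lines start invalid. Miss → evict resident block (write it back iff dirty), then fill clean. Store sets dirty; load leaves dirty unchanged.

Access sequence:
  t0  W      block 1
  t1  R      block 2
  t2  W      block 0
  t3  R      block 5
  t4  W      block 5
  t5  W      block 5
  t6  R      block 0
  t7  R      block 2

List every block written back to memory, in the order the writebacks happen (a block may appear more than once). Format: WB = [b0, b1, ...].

WB = [1, 0]

0: W B1 → L1 miss [D]
1: R B2 → L0 miss [-]
2: W B0 → L0 miss [D]
3: R B5 → L1 miss wb→B1 [-]
4: W B5 → L1 hit [D]
5: W B5 → L1 hit [D]
6: R B0 → L0 hit [D]
7: R B2 → L0 miss wb→B0 [-]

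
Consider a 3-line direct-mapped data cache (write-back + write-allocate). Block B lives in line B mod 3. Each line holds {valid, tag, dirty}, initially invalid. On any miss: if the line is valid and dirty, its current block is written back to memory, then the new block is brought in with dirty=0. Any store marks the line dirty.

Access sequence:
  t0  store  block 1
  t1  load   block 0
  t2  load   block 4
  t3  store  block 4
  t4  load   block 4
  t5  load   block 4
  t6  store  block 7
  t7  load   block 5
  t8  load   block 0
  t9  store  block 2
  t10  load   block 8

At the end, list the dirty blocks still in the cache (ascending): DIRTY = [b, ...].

0: W B1 → L1 miss [D]
1: R B0 → L0 miss [-]
2: R B4 → L1 miss wb→B1 [-]
3: W B4 → L1 hit [D]
4: R B4 → L1 hit [D]
5: R B4 → L1 hit [D]
6: W B7 → L1 miss wb→B4 [D]
7: R B5 → L2 miss [-]
8: R B0 → L0 hit [-]
9: W B2 → L2 miss [D]
10: R B8 → L2 miss wb→B2 [-]

DIRTY = [7]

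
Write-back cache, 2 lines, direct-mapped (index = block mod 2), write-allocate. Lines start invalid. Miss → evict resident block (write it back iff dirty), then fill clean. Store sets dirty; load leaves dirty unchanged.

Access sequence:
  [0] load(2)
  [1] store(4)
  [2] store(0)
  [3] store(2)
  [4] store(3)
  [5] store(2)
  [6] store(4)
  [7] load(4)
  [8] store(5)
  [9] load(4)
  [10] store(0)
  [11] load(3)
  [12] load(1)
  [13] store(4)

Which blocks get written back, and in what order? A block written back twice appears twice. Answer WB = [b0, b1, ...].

WB = [4, 0, 2, 3, 4, 5, 0]

  0 | R B2 → L0 miss [-]
  1 | W B4 → L0 miss [D]
  2 | W B0 → L0 miss wb→B4 [D]
  3 | W B2 → L0 miss wb→B0 [D]
  4 | W B3 → L1 miss [D]
  5 | W B2 → L0 hit [D]
  6 | W B4 → L0 miss wb→B2 [D]
  7 | R B4 → L0 hit [D]
  8 | W B5 → L1 miss wb→B3 [D]
  9 | R B4 → L0 hit [D]
  10 | W B0 → L0 miss wb→B4 [D]
  11 | R B3 → L1 miss wb→B5 [-]
  12 | R B1 → L1 miss [-]
  13 | W B4 → L0 miss wb→B0 [D]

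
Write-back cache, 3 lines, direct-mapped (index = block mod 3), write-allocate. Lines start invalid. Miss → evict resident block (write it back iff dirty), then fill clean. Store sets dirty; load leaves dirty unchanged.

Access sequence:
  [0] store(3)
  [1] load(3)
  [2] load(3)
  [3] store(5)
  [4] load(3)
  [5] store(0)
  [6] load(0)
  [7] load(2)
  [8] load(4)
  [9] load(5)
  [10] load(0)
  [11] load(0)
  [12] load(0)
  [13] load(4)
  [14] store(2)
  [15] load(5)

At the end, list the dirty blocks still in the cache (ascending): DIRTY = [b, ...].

0: W B3 → L0 miss [D]
1: R B3 → L0 hit [D]
2: R B3 → L0 hit [D]
3: W B5 → L2 miss [D]
4: R B3 → L0 hit [D]
5: W B0 → L0 miss wb→B3 [D]
6: R B0 → L0 hit [D]
7: R B2 → L2 miss wb→B5 [-]
8: R B4 → L1 miss [-]
9: R B5 → L2 miss [-]
10: R B0 → L0 hit [D]
11: R B0 → L0 hit [D]
12: R B0 → L0 hit [D]
13: R B4 → L1 hit [-]
14: W B2 → L2 miss [D]
15: R B5 → L2 miss wb→B2 [-]

DIRTY = [0]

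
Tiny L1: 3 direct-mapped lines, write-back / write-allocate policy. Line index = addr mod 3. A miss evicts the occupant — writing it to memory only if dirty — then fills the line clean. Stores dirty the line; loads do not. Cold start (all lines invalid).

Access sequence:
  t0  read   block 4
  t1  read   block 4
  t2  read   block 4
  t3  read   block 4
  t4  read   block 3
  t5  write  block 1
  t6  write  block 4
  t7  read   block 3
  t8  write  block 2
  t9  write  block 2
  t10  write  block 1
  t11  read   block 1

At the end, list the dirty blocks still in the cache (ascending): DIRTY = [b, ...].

0: R B4 → L1 miss [-]
1: R B4 → L1 hit [-]
2: R B4 → L1 hit [-]
3: R B4 → L1 hit [-]
4: R B3 → L0 miss [-]
5: W B1 → L1 miss [D]
6: W B4 → L1 miss wb→B1 [D]
7: R B3 → L0 hit [-]
8: W B2 → L2 miss [D]
9: W B2 → L2 hit [D]
10: W B1 → L1 miss wb→B4 [D]
11: R B1 → L1 hit [D]

DIRTY = [1, 2]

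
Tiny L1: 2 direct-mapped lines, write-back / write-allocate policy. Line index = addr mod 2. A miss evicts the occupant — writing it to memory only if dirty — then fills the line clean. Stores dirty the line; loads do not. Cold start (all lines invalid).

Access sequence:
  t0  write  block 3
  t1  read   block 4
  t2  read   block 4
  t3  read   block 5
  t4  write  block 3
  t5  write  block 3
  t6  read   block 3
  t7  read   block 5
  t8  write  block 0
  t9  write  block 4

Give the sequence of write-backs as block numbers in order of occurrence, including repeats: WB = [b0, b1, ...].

0: W B3 → L1 miss [D]
1: R B4 → L0 miss [-]
2: R B4 → L0 hit [-]
3: R B5 → L1 miss wb→B3 [-]
4: W B3 → L1 miss [D]
5: W B3 → L1 hit [D]
6: R B3 → L1 hit [D]
7: R B5 → L1 miss wb→B3 [-]
8: W B0 → L0 miss [D]
9: W B4 → L0 miss wb→B0 [D]

WB = [3, 3, 0]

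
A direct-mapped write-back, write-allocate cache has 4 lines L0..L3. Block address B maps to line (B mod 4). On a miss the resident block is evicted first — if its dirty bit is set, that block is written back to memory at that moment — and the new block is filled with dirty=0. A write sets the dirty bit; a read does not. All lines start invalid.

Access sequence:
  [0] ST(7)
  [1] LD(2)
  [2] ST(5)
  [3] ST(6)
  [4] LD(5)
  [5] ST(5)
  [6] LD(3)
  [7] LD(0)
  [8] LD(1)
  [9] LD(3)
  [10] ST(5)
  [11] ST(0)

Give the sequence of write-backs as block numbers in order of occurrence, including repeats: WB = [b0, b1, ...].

0: W B7 -> L3 miss  d=D]
1: R B2 -> L2 miss  d=-]
2: W B5 -> L1 miss  d=D]
3: W B6 -> L2 miss  d=D]
4: R B5 -> L1 hit  d=D]
5: W B5 -> L1 hit  d=D]
6: R B3 -> L3 miss wb->B7  d=-]
7: R B0 -> L0 miss  d=-]
8: R B1 -> L1 miss wb->B5  d=-]
9: R B3 -> L3 hit  d=-]
10: W B5 -> L1 miss  d=D]
11: W B0 -> L0 hit  d=D]

WB = [7, 5]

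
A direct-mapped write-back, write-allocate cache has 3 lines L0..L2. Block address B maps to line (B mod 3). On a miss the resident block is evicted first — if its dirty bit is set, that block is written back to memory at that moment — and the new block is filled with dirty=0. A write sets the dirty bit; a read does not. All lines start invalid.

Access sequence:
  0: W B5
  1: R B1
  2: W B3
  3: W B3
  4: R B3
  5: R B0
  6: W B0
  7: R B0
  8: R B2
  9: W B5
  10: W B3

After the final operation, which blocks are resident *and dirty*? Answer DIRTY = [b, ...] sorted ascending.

DIRTY = [3, 5]

  0 | W B5 → L2 miss [D]
  1 | R B1 → L1 miss [-]
  2 | W B3 → L0 miss [D]
  3 | W B3 → L0 hit [D]
  4 | R B3 → L0 hit [D]
  5 | R B0 → L0 miss wb→B3 [-]
  6 | W B0 → L0 hit [D]
  7 | R B0 → L0 hit [D]
  8 | R B2 → L2 miss wb→B5 [-]
  9 | W B5 → L2 miss [D]
  10 | W B3 → L0 miss wb→B0 [D]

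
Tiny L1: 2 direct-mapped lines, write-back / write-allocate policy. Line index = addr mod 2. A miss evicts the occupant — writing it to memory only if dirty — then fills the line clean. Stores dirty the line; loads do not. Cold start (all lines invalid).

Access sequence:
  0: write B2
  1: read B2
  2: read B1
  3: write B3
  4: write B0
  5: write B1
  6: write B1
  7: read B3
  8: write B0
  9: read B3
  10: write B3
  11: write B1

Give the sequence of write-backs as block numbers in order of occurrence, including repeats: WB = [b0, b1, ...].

WB = [2, 3, 1, 3]

  0 | W B2 → L0 miss [D]
  1 | R B2 → L0 hit [D]
  2 | R B1 → L1 miss [-]
  3 | W B3 → L1 miss [D]
  4 | W B0 → L0 miss wb→B2 [D]
  5 | W B1 → L1 miss wb→B3 [D]
  6 | W B1 → L1 hit [D]
  7 | R B3 → L1 miss wb→B1 [-]
  8 | W B0 → L0 hit [D]
  9 | R B3 → L1 hit [-]
  10 | W B3 → L1 hit [D]
  11 | W B1 → L1 miss wb→B3 [D]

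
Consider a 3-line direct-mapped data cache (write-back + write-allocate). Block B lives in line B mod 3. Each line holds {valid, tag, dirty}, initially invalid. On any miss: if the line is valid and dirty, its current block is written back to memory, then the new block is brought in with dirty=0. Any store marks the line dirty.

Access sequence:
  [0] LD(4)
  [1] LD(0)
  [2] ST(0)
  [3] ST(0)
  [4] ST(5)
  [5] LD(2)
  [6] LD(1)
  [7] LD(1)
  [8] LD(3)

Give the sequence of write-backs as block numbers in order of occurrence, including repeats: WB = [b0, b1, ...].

WB = [5, 0]

  0 | R B4 → L1 miss [-]
  1 | R B0 → L0 miss [-]
  2 | W B0 → L0 hit [D]
  3 | W B0 → L0 hit [D]
  4 | W B5 → L2 miss [D]
  5 | R B2 → L2 miss wb→B5 [-]
  6 | R B1 → L1 miss [-]
  7 | R B1 → L1 hit [-]
  8 | R B3 → L0 miss wb→B0 [-]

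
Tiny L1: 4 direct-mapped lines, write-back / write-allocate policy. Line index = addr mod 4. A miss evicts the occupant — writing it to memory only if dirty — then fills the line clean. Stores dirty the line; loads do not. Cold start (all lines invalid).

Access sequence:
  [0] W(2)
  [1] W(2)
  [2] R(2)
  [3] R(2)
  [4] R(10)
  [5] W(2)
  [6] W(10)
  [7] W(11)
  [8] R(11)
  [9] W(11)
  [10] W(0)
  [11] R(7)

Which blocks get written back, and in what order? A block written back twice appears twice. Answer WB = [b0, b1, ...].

0: W B2 -> L2 miss  d=D]
1: W B2 -> L2 hit  d=D]
2: R B2 -> L2 hit  d=D]
3: R B2 -> L2 hit  d=D]
4: R B10 -> L2 miss wb->B2  d=-]
5: W B2 -> L2 miss  d=D]
6: W B10 -> L2 miss wb->B2  d=D]
7: W B11 -> L3 miss  d=D]
8: R B11 -> L3 hit  d=D]
9: W B11 -> L3 hit  d=D]
10: W B0 -> L0 miss  d=D]
11: R B7 -> L3 miss wb->B11  d=-]

WB = [2, 2, 11]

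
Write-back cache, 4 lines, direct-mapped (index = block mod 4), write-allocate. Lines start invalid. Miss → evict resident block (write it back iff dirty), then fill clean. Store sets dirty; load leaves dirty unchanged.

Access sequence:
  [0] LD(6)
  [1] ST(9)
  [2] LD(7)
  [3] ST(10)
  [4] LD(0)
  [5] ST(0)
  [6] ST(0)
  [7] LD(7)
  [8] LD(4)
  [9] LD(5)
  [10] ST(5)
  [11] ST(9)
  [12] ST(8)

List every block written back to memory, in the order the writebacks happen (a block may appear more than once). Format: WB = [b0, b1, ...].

WB = [0, 9, 5]

  0 | R B6 → L2 miss [-]
  1 | W B9 → L1 miss [D]
  2 | R B7 → L3 miss [-]
  3 | W B10 → L2 miss [D]
  4 | R B0 → L0 miss [-]
  5 | W B0 → L0 hit [D]
  6 | W B0 → L0 hit [D]
  7 | R B7 → L3 hit [-]
  8 | R B4 → L0 miss wb→B0 [-]
  9 | R B5 → L1 miss wb→B9 [-]
  10 | W B5 → L1 hit [D]
  11 | W B9 → L1 miss wb→B5 [D]
  12 | W B8 → L0 miss [D]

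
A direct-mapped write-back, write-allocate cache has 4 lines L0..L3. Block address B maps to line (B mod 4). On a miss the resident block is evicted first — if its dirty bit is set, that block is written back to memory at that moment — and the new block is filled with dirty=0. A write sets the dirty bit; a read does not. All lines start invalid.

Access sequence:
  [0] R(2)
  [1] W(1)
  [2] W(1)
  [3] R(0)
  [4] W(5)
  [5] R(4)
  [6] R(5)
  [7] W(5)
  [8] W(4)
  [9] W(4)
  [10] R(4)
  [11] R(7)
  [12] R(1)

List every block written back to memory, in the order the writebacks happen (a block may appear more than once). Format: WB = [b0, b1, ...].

0: R B2 -> L2 miss  d=-]
1: W B1 -> L1 miss  d=D]
2: W B1 -> L1 hit  d=D]
3: R B0 -> L0 miss  d=-]
4: W B5 -> L1 miss wb->B1  d=D]
5: R B4 -> L0 miss  d=-]
6: R B5 -> L1 hit  d=D]
7: W B5 -> L1 hit  d=D]
8: W B4 -> L0 hit  d=D]
9: W B4 -> L0 hit  d=D]
10: R B4 -> L0 hit  d=D]
11: R B7 -> L3 miss  d=-]
12: R B1 -> L1 miss wb->B5  d=-]

WB = [1, 5]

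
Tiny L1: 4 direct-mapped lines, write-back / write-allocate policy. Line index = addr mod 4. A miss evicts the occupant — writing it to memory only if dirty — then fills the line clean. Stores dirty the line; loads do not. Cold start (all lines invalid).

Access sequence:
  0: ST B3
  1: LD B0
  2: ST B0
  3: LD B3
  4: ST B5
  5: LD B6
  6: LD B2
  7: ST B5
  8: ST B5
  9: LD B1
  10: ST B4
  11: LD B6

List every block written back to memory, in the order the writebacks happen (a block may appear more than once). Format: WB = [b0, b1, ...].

WB = [5, 0]

  0 | W B3 → L3 miss [D]
  1 | R B0 → L0 miss [-]
  2 | W B0 → L0 hit [D]
  3 | R B3 → L3 hit [D]
  4 | W B5 → L1 miss [D]
  5 | R B6 → L2 miss [-]
  6 | R B2 → L2 miss [-]
  7 | W B5 → L1 hit [D]
  8 | W B5 → L1 hit [D]
  9 | R B1 → L1 miss wb→B5 [-]
  10 | W B4 → L0 miss wb→B0 [D]
  11 | R B6 → L2 miss [-]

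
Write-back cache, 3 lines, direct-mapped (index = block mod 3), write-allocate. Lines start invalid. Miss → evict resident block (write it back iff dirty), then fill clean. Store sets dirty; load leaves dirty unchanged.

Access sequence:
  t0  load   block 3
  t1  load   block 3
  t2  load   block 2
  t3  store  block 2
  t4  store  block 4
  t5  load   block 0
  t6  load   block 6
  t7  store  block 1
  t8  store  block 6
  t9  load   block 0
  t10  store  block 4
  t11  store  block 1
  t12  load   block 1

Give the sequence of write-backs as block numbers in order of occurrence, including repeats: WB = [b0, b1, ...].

  0 | R B3 → L0 miss [-]
  1 | R B3 → L0 hit [-]
  2 | R B2 → L2 miss [-]
  3 | W B2 → L2 hit [D]
  4 | W B4 → L1 miss [D]
  5 | R B0 → L0 miss [-]
  6 | R B6 → L0 miss [-]
  7 | W B1 → L1 miss wb→B4 [D]
  8 | W B6 → L0 hit [D]
  9 | R B0 → L0 miss wb→B6 [-]
  10 | W B4 → L1 miss wb→B1 [D]
  11 | W B1 → L1 miss wb→B4 [D]
  12 | R B1 → L1 hit [D]

WB = [4, 6, 1, 4]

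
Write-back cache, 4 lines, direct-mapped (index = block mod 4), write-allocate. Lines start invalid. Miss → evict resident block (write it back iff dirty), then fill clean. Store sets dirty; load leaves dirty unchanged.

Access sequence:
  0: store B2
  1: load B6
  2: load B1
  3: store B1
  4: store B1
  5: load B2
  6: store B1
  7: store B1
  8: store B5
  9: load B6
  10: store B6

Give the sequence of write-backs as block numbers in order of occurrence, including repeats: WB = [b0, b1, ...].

0: W B2 -> L2 miss  d=D]
1: R B6 -> L2 miss wb->B2  d=-]
2: R B1 -> L1 miss  d=-]
3: W B1 -> L1 hit  d=D]
4: W B1 -> L1 hit  d=D]
5: R B2 -> L2 miss  d=-]
6: W B1 -> L1 hit  d=D]
7: W B1 -> L1 hit  d=D]
8: W B5 -> L1 miss wb->B1  d=D]
9: R B6 -> L2 miss  d=-]
10: W B6 -> L2 hit  d=D]

WB = [2, 1]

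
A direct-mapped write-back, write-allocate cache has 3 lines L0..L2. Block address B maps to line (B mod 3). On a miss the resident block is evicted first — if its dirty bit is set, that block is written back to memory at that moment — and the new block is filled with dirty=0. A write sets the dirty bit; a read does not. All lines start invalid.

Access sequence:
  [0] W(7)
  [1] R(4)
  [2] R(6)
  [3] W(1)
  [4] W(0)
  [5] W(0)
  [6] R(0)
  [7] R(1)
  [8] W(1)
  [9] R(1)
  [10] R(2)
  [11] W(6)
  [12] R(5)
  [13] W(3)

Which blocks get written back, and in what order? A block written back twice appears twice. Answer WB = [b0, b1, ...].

  0 | W B7 → L1 miss [D]
  1 | R B4 → L1 miss wb→B7 [-]
  2 | R B6 → L0 miss [-]
  3 | W B1 → L1 miss [D]
  4 | W B0 → L0 miss [D]
  5 | W B0 → L0 hit [D]
  6 | R B0 → L0 hit [D]
  7 | R B1 → L1 hit [D]
  8 | W B1 → L1 hit [D]
  9 | R B1 → L1 hit [D]
  10 | R B2 → L2 miss [-]
  11 | W B6 → L0 miss wb→B0 [D]
  12 | R B5 → L2 miss [-]
  13 | W B3 → L0 miss wb→B6 [D]

WB = [7, 0, 6]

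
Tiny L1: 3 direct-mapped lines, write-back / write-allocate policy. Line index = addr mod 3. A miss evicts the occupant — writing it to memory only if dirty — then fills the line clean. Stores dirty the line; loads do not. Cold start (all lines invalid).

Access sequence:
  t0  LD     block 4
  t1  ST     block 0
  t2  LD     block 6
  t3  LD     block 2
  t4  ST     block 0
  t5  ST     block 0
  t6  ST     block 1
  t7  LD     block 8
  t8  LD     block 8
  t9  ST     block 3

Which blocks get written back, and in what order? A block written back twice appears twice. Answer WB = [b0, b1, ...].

WB = [0, 0]

0: R B4 -> L1 miss  d=-]
1: W B0 -> L0 miss  d=D]
2: R B6 -> L0 miss wb->B0  d=-]
3: R B2 -> L2 miss  d=-]
4: W B0 -> L0 miss  d=D]
5: W B0 -> L0 hit  d=D]
6: W B1 -> L1 miss  d=D]
7: R B8 -> L2 miss  d=-]
8: R B8 -> L2 hit  d=-]
9: W B3 -> L0 miss wb->B0  d=D]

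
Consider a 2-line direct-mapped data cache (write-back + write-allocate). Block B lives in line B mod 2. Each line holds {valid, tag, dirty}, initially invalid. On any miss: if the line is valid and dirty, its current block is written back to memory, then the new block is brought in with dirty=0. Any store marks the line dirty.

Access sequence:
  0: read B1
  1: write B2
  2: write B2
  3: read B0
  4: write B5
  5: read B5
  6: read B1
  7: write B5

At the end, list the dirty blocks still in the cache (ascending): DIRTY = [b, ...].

DIRTY = [5]

  0 | R B1 → L1 miss [-]
  1 | W B2 → L0 miss [D]
  2 | W B2 → L0 hit [D]
  3 | R B0 → L0 miss wb→B2 [-]
  4 | W B5 → L1 miss [D]
  5 | R B5 → L1 hit [D]
  6 | R B1 → L1 miss wb→B5 [-]
  7 | W B5 → L1 miss [D]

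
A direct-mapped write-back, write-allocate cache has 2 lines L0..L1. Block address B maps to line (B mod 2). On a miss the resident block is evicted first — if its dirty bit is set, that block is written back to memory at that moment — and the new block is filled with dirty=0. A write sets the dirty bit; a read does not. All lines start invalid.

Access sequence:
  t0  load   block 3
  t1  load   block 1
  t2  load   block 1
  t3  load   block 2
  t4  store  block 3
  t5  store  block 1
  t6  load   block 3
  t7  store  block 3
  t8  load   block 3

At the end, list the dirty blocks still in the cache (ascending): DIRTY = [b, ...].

0: R B3 -> L1 miss  d=-]
1: R B1 -> L1 miss  d=-]
2: R B1 -> L1 hit  d=-]
3: R B2 -> L0 miss  d=-]
4: W B3 -> L1 miss  d=D]
5: W B1 -> L1 miss wb->B3  d=D]
6: R B3 -> L1 miss wb->B1  d=-]
7: W B3 -> L1 hit  d=D]
8: R B3 -> L1 hit  d=D]

DIRTY = [3]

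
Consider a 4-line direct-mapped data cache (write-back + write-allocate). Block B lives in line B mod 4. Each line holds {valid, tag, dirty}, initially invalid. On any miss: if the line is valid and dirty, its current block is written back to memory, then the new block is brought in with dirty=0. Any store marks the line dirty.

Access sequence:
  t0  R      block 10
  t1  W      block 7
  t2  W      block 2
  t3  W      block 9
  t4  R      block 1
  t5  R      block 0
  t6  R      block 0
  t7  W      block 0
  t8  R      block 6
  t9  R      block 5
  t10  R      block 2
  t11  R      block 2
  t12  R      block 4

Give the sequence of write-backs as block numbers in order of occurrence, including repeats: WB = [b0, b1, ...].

WB = [9, 2, 0]

0: R B10 -> L2 miss  d=-]
1: W B7 -> L3 miss  d=D]
2: W B2 -> L2 miss  d=D]
3: W B9 -> L1 miss  d=D]
4: R B1 -> L1 miss wb->B9  d=-]
5: R B0 -> L0 miss  d=-]
6: R B0 -> L0 hit  d=-]
7: W B0 -> L0 hit  d=D]
8: R B6 -> L2 miss wb->B2  d=-]
9: R B5 -> L1 miss  d=-]
10: R B2 -> L2 miss  d=-]
11: R B2 -> L2 hit  d=-]
12: R B4 -> L0 miss wb->B0  d=-]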